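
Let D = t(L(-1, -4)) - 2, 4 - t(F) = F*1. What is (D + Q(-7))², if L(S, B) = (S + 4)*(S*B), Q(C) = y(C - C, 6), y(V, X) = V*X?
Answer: 100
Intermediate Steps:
Q(C) = 0 (Q(C) = (C - C)*6 = 0*6 = 0)
L(S, B) = B*S*(4 + S) (L(S, B) = (4 + S)*(B*S) = B*S*(4 + S))
t(F) = 4 - F
D = -10 (D = (4 - (-4)*(-1)*(4 - 1)) - 2 = (4 - (-4)*(-1)*3) - 2 = (4 - 1*12) - 2 = (4 - 12) - 2 = -8 - 2 = -10)
(D + Q(-7))² = (-10 + 0)² = (-10)² = 100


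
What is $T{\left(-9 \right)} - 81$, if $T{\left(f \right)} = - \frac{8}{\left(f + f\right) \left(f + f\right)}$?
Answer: $- \frac{6563}{81} \approx -81.025$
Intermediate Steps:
$T{\left(f \right)} = - \frac{2}{f^{2}}$ ($T{\left(f \right)} = - \frac{8}{2 f 2 f} = - \frac{8}{4 f^{2}} = - 8 \frac{1}{4 f^{2}} = - \frac{2}{f^{2}}$)
$T{\left(-9 \right)} - 81 = - \frac{2}{81} - 81 = - \frac{6563}{81}$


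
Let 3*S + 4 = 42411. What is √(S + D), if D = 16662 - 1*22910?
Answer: √70989/3 ≈ 88.813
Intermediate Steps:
S = 42407/3 (S = -4/3 + (⅓)*42411 = -4/3 + 14137 = 42407/3 ≈ 14136.)
D = -6248 (D = 16662 - 22910 = -6248)
√(S + D) = √(42407/3 - 6248) = √(23663/3) = √70989/3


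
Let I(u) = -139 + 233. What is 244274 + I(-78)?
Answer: 244368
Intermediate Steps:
I(u) = 94
244274 + I(-78) = 244274 + 94 = 244368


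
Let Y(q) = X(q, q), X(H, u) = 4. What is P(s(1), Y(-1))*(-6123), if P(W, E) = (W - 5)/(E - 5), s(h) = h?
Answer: -24492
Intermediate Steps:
Y(q) = 4
P(W, E) = (-5 + W)/(-5 + E)
P(s(1), Y(-1))*(-6123) = ((-5 + 1)/(-5 + 4))*(-6123) = (-4/(-1))*(-6123) = -1*(-4)*(-6123) = 4*(-6123) = -24492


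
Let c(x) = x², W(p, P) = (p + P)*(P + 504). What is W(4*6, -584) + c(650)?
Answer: 467300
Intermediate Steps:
W(p, P) = (504 + P)*(P + p) (W(p, P) = (P + p)*(504 + P) = (504 + P)*(P + p))
W(4*6, -584) + c(650) = ((-584)² + 504*(-584) + 504*(4*6) - 2336*6) + 650² = (341056 - 294336 + 504*24 - 584*24) + 422500 = (341056 - 294336 + 12096 - 14016) + 422500 = 44800 + 422500 = 467300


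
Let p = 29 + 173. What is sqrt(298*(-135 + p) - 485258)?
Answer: 2*I*sqrt(116323) ≈ 682.12*I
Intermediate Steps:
p = 202
sqrt(298*(-135 + p) - 485258) = sqrt(298*(-135 + 202) - 485258) = sqrt(298*67 - 485258) = sqrt(19966 - 485258) = sqrt(-465292) = 2*I*sqrt(116323)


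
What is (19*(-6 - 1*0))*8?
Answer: -912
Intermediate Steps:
(19*(-6 - 1*0))*8 = (19*(-6 + 0))*8 = (19*(-6))*8 = -114*8 = -912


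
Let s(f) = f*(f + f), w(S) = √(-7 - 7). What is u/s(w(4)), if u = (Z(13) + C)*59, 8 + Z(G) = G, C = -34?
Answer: 1711/28 ≈ 61.107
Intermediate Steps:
w(S) = I*√14 (w(S) = √(-14) = I*√14)
Z(G) = -8 + G
s(f) = 2*f² (s(f) = f*(2*f) = 2*f²)
u = -1711 (u = ((-8 + 13) - 34)*59 = (5 - 34)*59 = -29*59 = -1711)
u/s(w(4)) = -1711/(2*(I*√14)²) = -1711/(2*(-14)) = -1711/(-28) = -1711*(-1/28) = 1711/28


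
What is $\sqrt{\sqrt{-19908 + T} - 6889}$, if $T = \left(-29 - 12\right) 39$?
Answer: $\sqrt{-6889 + i \sqrt{21507}} \approx 0.8834 + 83.005 i$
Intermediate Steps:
$T = -1599$ ($T = \left(-41\right) 39 = -1599$)
$\sqrt{\sqrt{-19908 + T} - 6889} = \sqrt{\sqrt{-19908 - 1599} - 6889} = \sqrt{\sqrt{-21507} - 6889} = \sqrt{i \sqrt{21507} - 6889} = \sqrt{-6889 + i \sqrt{21507}}$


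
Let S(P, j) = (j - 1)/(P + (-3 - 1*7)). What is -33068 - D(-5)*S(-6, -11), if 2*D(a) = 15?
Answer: -264589/8 ≈ -33074.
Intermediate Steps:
D(a) = 15/2 (D(a) = (½)*15 = 15/2)
S(P, j) = (-1 + j)/(-10 + P) (S(P, j) = (-1 + j)/(P + (-3 - 7)) = (-1 + j)/(P - 10) = (-1 + j)/(-10 + P))
-33068 - D(-5)*S(-6, -11) = -33068 - 15*(-1 - 11)/(-10 - 6)/2 = -33068 - 15*-12/(-16)/2 = -33068 - 15*(-1/16*(-12))/2 = -33068 - 15*3/(2*4) = -33068 - 1*45/8 = -33068 - 45/8 = -264589/8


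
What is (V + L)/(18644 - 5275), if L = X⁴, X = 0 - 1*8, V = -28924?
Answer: -24828/13369 ≈ -1.8571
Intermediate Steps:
X = -8 (X = 0 - 8 = -8)
L = 4096 (L = (-8)⁴ = 4096)
(V + L)/(18644 - 5275) = (-28924 + 4096)/(18644 - 5275) = -24828/13369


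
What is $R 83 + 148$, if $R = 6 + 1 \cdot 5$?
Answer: $1061$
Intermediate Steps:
$R = 11$ ($R = 6 + 5 = 11$)
$R 83 + 148 = 11 \cdot 83 + 148 = 913 + 148 = 1061$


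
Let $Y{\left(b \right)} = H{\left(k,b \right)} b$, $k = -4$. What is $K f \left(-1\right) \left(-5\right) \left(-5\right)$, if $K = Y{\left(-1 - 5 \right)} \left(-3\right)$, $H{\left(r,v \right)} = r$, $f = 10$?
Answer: $18000$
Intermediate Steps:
$Y{\left(b \right)} = - 4 b$
$K = -72$ ($K = - 4 \left(-1 - 5\right) \left(-3\right) = \left(-4\right) \left(-6\right) \left(-3\right) = 24 \left(-3\right) = -72$)
$K f \left(-1\right) \left(-5\right) \left(-5\right) = \left(-72\right) 10 \left(-1\right) \left(-5\right) \left(-5\right) = - 720 \cdot 5 \left(-5\right) = \left(-720\right) \left(-25\right) = 18000$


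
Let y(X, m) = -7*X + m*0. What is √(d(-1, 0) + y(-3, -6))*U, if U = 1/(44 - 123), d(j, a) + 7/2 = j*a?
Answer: -√70/158 ≈ -0.052953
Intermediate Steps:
d(j, a) = -7/2 + a*j (d(j, a) = -7/2 + j*a = -7/2 + a*j)
y(X, m) = -7*X (y(X, m) = -7*X + 0 = -7*X)
U = -1/79 (U = 1/(-79) = -1/79 ≈ -0.012658)
√(d(-1, 0) + y(-3, -6))*U = √((-7/2 + 0*(-1)) - 7*(-3))*(-1/79) = √((-7/2 + 0) + 21)*(-1/79) = √(-7/2 + 21)*(-1/79) = √(35/2)*(-1/79) = (√70/2)*(-1/79) = -√70/158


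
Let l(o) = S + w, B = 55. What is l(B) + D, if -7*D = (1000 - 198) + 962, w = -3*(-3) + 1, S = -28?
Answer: -270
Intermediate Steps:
w = 10 (w = 9 + 1 = 10)
D = -252 (D = -((1000 - 198) + 962)/7 = -(802 + 962)/7 = -1/7*1764 = -252)
l(o) = -18 (l(o) = -28 + 10 = -18)
l(B) + D = -18 - 252 = -270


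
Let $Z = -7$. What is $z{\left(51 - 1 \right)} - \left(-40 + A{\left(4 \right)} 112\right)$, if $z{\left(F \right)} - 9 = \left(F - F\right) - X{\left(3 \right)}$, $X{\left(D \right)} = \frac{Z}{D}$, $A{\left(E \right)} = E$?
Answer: $- \frac{1190}{3} \approx -396.67$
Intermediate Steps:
$X{\left(D \right)} = - \frac{7}{D}$
$z{\left(F \right)} = \frac{34}{3}$ ($z{\left(F \right)} = 9 + \left(\left(F - F\right) - - \frac{7}{3}\right) = 9 + \left(0 - \left(-7\right) \frac{1}{3}\right) = 9 + \left(0 - - \frac{7}{3}\right) = 9 + \left(0 + \frac{7}{3}\right) = 9 + \frac{7}{3} = \frac{34}{3}$)
$z{\left(51 - 1 \right)} - \left(-40 + A{\left(4 \right)} 112\right) = \frac{34}{3} - \left(-40 + 4 \cdot 112\right) = \frac{34}{3} - \left(-40 + 448\right) = \frac{34}{3} - 408 = - \frac{1190}{3}$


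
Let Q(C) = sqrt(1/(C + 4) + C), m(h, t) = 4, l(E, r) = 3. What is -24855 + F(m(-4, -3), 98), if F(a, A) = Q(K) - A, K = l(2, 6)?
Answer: -24953 + sqrt(154)/7 ≈ -24951.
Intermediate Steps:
K = 3
Q(C) = sqrt(C + 1/(4 + C)) (Q(C) = sqrt(1/(4 + C) + C) = sqrt(C + 1/(4 + C)))
F(a, A) = -A + sqrt(154)/7 (F(a, A) = sqrt((1 + 3*(4 + 3))/(4 + 3)) - A = sqrt((1 + 3*7)/7) - A = sqrt((1 + 21)/7) - A = sqrt((1/7)*22) - A = sqrt(22/7) - A = sqrt(154)/7 - A = -A + sqrt(154)/7)
-24855 + F(m(-4, -3), 98) = -24855 + (-1*98 + sqrt(154)/7) = -24855 + (-98 + sqrt(154)/7) = -24953 + sqrt(154)/7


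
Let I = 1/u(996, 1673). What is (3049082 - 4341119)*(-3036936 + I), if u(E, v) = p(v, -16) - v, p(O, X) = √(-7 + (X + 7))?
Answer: 10982594657800221141/2798945 + 5168148*I/2798945 ≈ 3.9238e+12 + 1.8465*I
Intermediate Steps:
p(O, X) = √X (p(O, X) = √(-7 + (7 + X)) = √X)
u(E, v) = -v + 4*I (u(E, v) = √(-16) - v = 4*I - v = -v + 4*I)
I = (-1673 - 4*I)/2798945 (I = 1/(-1*1673 + 4*I) = 1/(-1673 + 4*I) = (-1673 - 4*I)/2798945 ≈ -0.00059773 - 1.4291e-6*I)
(3049082 - 4341119)*(-3036936 + I) = (3049082 - 4341119)*(-3036936 + (-1673/2798945 - 4*I/2798945)) = -1292037*(-8500216834193/2798945 - 4*I/2798945) = 10982594657800221141/2798945 + 5168148*I/2798945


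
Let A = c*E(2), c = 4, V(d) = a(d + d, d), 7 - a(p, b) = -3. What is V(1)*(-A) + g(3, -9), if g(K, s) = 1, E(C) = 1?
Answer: -39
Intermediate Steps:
a(p, b) = 10 (a(p, b) = 7 - 1*(-3) = 7 + 3 = 10)
V(d) = 10
A = 4 (A = 4*1 = 4)
V(1)*(-A) + g(3, -9) = 10*(-1*4) + 1 = 10*(-4) + 1 = -40 + 1 = -39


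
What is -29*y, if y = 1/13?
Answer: -29/13 ≈ -2.2308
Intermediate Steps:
y = 1/13 ≈ 0.076923
-29*y = -29*1/13 = -29/13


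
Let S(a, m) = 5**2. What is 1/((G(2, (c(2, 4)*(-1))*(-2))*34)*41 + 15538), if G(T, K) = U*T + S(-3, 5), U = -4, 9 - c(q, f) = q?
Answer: 1/39236 ≈ 2.5487e-5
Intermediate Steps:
c(q, f) = 9 - q
S(a, m) = 25
G(T, K) = 25 - 4*T (G(T, K) = -4*T + 25 = 25 - 4*T)
1/((G(2, (c(2, 4)*(-1))*(-2))*34)*41 + 15538) = 1/(((25 - 4*2)*34)*41 + 15538) = 1/(((25 - 8)*34)*41 + 15538) = 1/((17*34)*41 + 15538) = 1/(578*41 + 15538) = 1/(23698 + 15538) = 1/39236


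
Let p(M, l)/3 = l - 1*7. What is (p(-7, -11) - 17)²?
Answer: 5041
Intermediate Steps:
p(M, l) = -21 + 3*l (p(M, l) = 3*(l - 1*7) = 3*(l - 7) = 3*(-7 + l) = -21 + 3*l)
(p(-7, -11) - 17)² = ((-21 + 3*(-11)) - 17)² = ((-21 - 33) - 17)² = (-54 - 17)² = (-71)² = 5041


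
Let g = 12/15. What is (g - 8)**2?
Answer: 1296/25 ≈ 51.840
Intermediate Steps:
g = 4/5 (g = 12*(1/15) = 4/5 ≈ 0.80000)
(g - 8)**2 = (4/5 - 8)**2 = (-36/5)**2 = 1296/25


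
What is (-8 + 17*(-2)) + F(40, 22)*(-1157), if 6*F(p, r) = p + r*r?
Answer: -303260/3 ≈ -1.0109e+5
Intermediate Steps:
F(p, r) = p/6 + r²/6 (F(p, r) = (p + r*r)/6 = (p + r²)/6 = p/6 + r²/6)
(-8 + 17*(-2)) + F(40, 22)*(-1157) = (-8 + 17*(-2)) + ((⅙)*40 + (⅙)*22²)*(-1157) = (-8 - 34) + (20/3 + (⅙)*484)*(-1157) = -42 + (20/3 + 242/3)*(-1157) = -42 + (262/3)*(-1157) = -42 - 303134/3 = -303260/3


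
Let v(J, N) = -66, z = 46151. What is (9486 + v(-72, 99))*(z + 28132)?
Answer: 699745860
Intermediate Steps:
(9486 + v(-72, 99))*(z + 28132) = (9486 - 66)*(46151 + 28132) = 9420*74283 = 699745860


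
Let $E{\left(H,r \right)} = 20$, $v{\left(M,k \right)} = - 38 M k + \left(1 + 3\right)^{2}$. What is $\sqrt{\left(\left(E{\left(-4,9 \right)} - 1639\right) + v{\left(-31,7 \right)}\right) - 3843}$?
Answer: $20 \sqrt{7} \approx 52.915$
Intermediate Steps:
$v{\left(M,k \right)} = 16 - 38 M k$ ($v{\left(M,k \right)} = - 38 M k + 4^{2} = - 38 M k + 16 = 16 - 38 M k$)
$\sqrt{\left(\left(E{\left(-4,9 \right)} - 1639\right) + v{\left(-31,7 \right)}\right) - 3843} = \sqrt{\left(\left(20 - 1639\right) - \left(-16 - 8246\right)\right) - 3843} = \sqrt{\left(-1619 + \left(16 + 8246\right)\right) - 3843} = \sqrt{\left(-1619 + 8262\right) - 3843} = \sqrt{6643 - 3843} = \sqrt{2800} = 20 \sqrt{7}$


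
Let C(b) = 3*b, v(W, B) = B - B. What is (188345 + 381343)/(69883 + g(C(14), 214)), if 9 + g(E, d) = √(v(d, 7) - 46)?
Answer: 865356072/106138607 - 284844*I*√46/2441187961 ≈ 8.1531 - 0.00079138*I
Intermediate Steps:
v(W, B) = 0
g(E, d) = -9 + I*√46 (g(E, d) = -9 + √(0 - 46) = -9 + √(-46) = -9 + I*√46)
(188345 + 381343)/(69883 + g(C(14), 214)) = (188345 + 381343)/(69883 + (-9 + I*√46)) = 569688/(69874 + I*√46)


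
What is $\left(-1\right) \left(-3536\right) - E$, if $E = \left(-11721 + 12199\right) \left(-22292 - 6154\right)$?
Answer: $13600724$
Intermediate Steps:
$E = -13597188$ ($E = 478 \left(-28446\right) = -13597188$)
$\left(-1\right) \left(-3536\right) - E = \left(-1\right) \left(-3536\right) - -13597188 = 3536 + 13597188 = 13600724$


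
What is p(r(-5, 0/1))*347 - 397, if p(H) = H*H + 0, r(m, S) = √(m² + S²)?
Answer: 8278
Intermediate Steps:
r(m, S) = √(S² + m²)
p(H) = H² (p(H) = H² + 0 = H²)
p(r(-5, 0/1))*347 - 397 = (√((0/1)² + (-5)²))²*347 - 397 = (√((0*1)² + 25))²*347 - 397 = (√(0² + 25))²*347 - 397 = (√(0 + 25))²*347 - 397 = (√25)²*347 - 397 = 5²*347 - 397 = 25*347 - 397 = 8675 - 397 = 8278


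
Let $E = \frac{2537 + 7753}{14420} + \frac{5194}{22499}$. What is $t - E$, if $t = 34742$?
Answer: $\frac{161017635831}{4634794} \approx 34741.0$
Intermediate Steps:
$E = \frac{4377317}{4634794}$ ($E = 10290 \cdot \frac{1}{14420} + 5194 \cdot \frac{1}{22499} = \frac{147}{206} + \frac{5194}{22499} = \frac{4377317}{4634794} \approx 0.94445$)
$t - E = 34742 - \frac{4377317}{4634794} = \frac{161017635831}{4634794}$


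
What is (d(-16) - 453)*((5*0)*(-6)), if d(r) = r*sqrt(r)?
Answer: 0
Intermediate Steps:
d(r) = r**(3/2)
(d(-16) - 453)*((5*0)*(-6)) = ((-16)**(3/2) - 453)*((5*0)*(-6)) = (-64*I - 453)*(0*(-6)) = (-453 - 64*I)*0 = 0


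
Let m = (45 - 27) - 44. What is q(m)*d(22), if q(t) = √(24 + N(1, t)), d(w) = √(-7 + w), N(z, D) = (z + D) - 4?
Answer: 5*I*√3 ≈ 8.6602*I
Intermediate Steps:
N(z, D) = -4 + D + z (N(z, D) = (D + z) - 4 = -4 + D + z)
m = -26 (m = 18 - 44 = -26)
q(t) = √(21 + t) (q(t) = √(24 + (-4 + t + 1)) = √(24 + (-3 + t)) = √(21 + t))
q(m)*d(22) = √(21 - 26)*√(-7 + 22) = √(-5)*√15 = (I*√5)*√15 = 5*I*√3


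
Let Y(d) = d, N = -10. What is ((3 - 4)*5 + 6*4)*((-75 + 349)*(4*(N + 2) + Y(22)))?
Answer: -52060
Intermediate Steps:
((3 - 4)*5 + 6*4)*((-75 + 349)*(4*(N + 2) + Y(22))) = ((3 - 4)*5 + 6*4)*((-75 + 349)*(4*(-10 + 2) + 22)) = (-1*5 + 24)*(274*(4*(-8) + 22)) = (-5 + 24)*(274*(-32 + 22)) = 19*(274*(-10)) = 19*(-2740) = -52060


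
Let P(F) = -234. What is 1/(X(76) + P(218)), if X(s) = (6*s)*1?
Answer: 1/222 ≈ 0.0045045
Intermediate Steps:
X(s) = 6*s
1/(X(76) + P(218)) = 1/(6*76 - 234) = 1/(456 - 234) = 1/222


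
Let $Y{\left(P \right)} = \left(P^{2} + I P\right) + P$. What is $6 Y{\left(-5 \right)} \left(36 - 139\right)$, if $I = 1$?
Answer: $-9270$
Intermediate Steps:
$Y{\left(P \right)} = P^{2} + 2 P$ ($Y{\left(P \right)} = \left(P^{2} + 1 P\right) + P = \left(P^{2} + P\right) + P = \left(P + P^{2}\right) + P = P^{2} + 2 P$)
$6 Y{\left(-5 \right)} \left(36 - 139\right) = 6 \left(- 5 \left(2 - 5\right)\right) \left(36 - 139\right) = 6 \left(\left(-5\right) \left(-3\right)\right) \left(-103\right) = 6 \cdot 15 \left(-103\right) = 90 \left(-103\right) = -9270$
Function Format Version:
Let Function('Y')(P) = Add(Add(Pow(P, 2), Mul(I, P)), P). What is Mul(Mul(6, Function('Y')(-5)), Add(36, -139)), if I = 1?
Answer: -9270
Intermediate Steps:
Function('Y')(P) = Add(Pow(P, 2), Mul(2, P)) (Function('Y')(P) = Add(Add(Pow(P, 2), Mul(1, P)), P) = Add(Add(Pow(P, 2), P), P) = Add(Add(P, Pow(P, 2)), P) = Add(Pow(P, 2), Mul(2, P)))
Mul(Mul(6, Function('Y')(-5)), Add(36, -139)) = Mul(Mul(6, Mul(-5, Add(2, -5))), Add(36, -139)) = Mul(Mul(6, Mul(-5, -3)), -103) = Mul(Mul(6, 15), -103) = Mul(90, -103) = -9270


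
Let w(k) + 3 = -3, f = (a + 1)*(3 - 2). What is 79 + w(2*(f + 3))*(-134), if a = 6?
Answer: 883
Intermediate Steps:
f = 7 (f = (6 + 1)*(3 - 2) = 7*1 = 7)
w(k) = -6 (w(k) = -3 - 3 = -6)
79 + w(2*(f + 3))*(-134) = 79 - 6*(-134) = 79 + 804 = 883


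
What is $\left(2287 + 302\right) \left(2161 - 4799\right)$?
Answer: $-6829782$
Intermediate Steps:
$\left(2287 + 302\right) \left(2161 - 4799\right) = 2589 \left(-2638\right) = -6829782$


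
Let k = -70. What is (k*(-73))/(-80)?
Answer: -511/8 ≈ -63.875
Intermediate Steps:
(k*(-73))/(-80) = -70*(-73)/(-80) = 5110*(-1/80) = -511/8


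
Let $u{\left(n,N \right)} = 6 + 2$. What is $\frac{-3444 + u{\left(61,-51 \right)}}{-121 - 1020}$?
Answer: $\frac{3436}{1141} \approx 3.0114$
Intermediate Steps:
$u{\left(n,N \right)} = 8$
$\frac{-3444 + u{\left(61,-51 \right)}}{-121 - 1020} = \frac{-3444 + 8}{-121 - 1020} = - \frac{3436}{-1141} = \left(-3436\right) \left(- \frac{1}{1141}\right) = \frac{3436}{1141}$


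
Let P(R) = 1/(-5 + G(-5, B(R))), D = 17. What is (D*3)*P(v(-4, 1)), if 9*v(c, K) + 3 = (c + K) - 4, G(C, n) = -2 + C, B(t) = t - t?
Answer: -17/4 ≈ -4.2500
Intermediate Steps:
B(t) = 0
v(c, K) = -7/9 + K/9 + c/9 (v(c, K) = -1/3 + ((c + K) - 4)/9 = -1/3 + ((K + c) - 4)/9 = -1/3 + (-4 + K + c)/9 = -1/3 + (-4/9 + K/9 + c/9) = -7/9 + K/9 + c/9)
P(R) = -1/12 (P(R) = 1/(-5 + (-2 - 5)) = 1/(-5 - 7) = 1/(-12) = -1/12)
(D*3)*P(v(-4, 1)) = (17*3)*(-1/12) = 51*(-1/12) = -17/4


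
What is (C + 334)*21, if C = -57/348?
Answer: 813225/116 ≈ 7010.6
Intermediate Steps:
C = -19/116 (C = -57*1/348 = -19/116 ≈ -0.16379)
(C + 334)*21 = (-19/116 + 334)*21 = (38725/116)*21 = 813225/116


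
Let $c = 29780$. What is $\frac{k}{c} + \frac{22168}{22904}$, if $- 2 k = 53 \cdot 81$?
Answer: $\frac{152749901}{170520280} \approx 0.89579$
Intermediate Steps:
$k = - \frac{4293}{2}$ ($k = - \frac{53 \cdot 81}{2} = \left(- \frac{1}{2}\right) 4293 = - \frac{4293}{2} \approx -2146.5$)
$\frac{k}{c} + \frac{22168}{22904} = - \frac{4293}{2 \cdot 29780} + \frac{22168}{22904} = \left(- \frac{4293}{2}\right) \frac{1}{29780} + 22168 \cdot \frac{1}{22904} = - \frac{4293}{59560} + \frac{2771}{2863} = \frac{152749901}{170520280}$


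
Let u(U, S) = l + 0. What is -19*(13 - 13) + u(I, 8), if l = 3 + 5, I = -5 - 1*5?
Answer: 8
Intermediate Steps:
I = -10 (I = -5 - 5 = -10)
l = 8
u(U, S) = 8 (u(U, S) = 8 + 0 = 8)
-19*(13 - 13) + u(I, 8) = -19*(13 - 13) + 8 = -19*0 + 8 = 0 + 8 = 8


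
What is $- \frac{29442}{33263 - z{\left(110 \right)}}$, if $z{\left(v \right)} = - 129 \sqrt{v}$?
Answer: $- \frac{979329246}{1104596659} + \frac{3798018 \sqrt{110}}{1104596659} \approx -0.85053$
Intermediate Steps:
$- \frac{29442}{33263 - z{\left(110 \right)}} = - \frac{29442}{33263 - - 129 \sqrt{110}} = - \frac{29442}{33263 + 129 \sqrt{110}}$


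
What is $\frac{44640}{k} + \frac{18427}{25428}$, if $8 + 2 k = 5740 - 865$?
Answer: $\frac{76125679}{3992196} \approx 19.069$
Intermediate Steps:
$k = \frac{4867}{2}$ ($k = -4 + \frac{5740 - 865}{2} = -4 + \frac{1}{2} \cdot 4875 = -4 + \frac{4875}{2} = \frac{4867}{2} \approx 2433.5$)
$\frac{44640}{k} + \frac{18427}{25428} = \frac{44640}{\frac{4867}{2}} + \frac{18427}{25428} = 44640 \cdot \frac{2}{4867} + 18427 \cdot \frac{1}{25428} = \frac{2880}{157} + \frac{18427}{25428} = \frac{76125679}{3992196}$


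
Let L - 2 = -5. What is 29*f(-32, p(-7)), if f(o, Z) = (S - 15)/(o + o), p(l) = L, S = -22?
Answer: 1073/64 ≈ 16.766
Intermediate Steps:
L = -3 (L = 2 - 5 = -3)
p(l) = -3
f(o, Z) = -37/(2*o) (f(o, Z) = (-22 - 15)/(o + o) = -37*1/(2*o) = -37/(2*o))
29*f(-32, p(-7)) = 29*(-37/2/(-32)) = 29*(-37/2*(-1/32)) = 29*(37/64) = 1073/64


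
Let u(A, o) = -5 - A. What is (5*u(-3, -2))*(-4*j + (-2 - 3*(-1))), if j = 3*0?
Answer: -10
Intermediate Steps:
j = 0
(5*u(-3, -2))*(-4*j + (-2 - 3*(-1))) = (5*(-5 - 1*(-3)))*(-4*0 + (-2 - 3*(-1))) = (5*(-5 + 3))*(0 + (-2 + 3)) = (5*(-2))*(0 + 1) = -10*1 = -10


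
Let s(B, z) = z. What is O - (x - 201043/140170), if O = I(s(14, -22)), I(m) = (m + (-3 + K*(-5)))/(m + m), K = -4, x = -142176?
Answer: 438438591611/3083740 ≈ 1.4218e+5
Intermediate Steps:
I(m) = (17 + m)/(2*m) (I(m) = (m + (-3 - 4*(-5)))/(m + m) = (m + (-3 + 20))/((2*m)) = (m + 17)*(1/(2*m)) = (17 + m)*(1/(2*m)) = (17 + m)/(2*m))
O = 5/44 (O = (1/2)*(17 - 22)/(-22) = (1/2)*(-1/22)*(-5) = 5/44 ≈ 0.11364)
O - (x - 201043/140170) = 5/44 - (-142176 - 201043/140170) = 5/44 - 1*(-19929010963/140170) = 5/44 + 19929010963/140170 = 438438591611/3083740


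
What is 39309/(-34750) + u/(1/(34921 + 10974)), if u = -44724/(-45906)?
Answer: 11887720464341/265872250 ≈ 44712.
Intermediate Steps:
u = 7454/7651 (u = -44724*(-1/45906) = 7454/7651 ≈ 0.97425)
39309/(-34750) + u/(1/(34921 + 10974)) = 39309/(-34750) + 7454/(7651*(1/(34921 + 10974))) = 39309*(-1/34750) + 7454/(7651*(1/45895)) = -39309/34750 + 7454/(7651*(1/45895)) = -39309/34750 + (7454/7651)*45895 = -39309/34750 + 342101330/7651 = 11887720464341/265872250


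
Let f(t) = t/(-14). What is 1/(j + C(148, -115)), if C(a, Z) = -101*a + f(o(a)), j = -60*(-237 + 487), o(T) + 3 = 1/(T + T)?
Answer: -4144/124103625 ≈ -3.3391e-5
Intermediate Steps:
o(T) = -3 + 1/(2*T) (o(T) = -3 + 1/(T + T) = -3 + 1/(2*T))
j = -15000 (j = -60*250 = -15000)
f(t) = -t/14 (f(t) = t*(-1/14) = -t/14)
C(a, Z) = 3/14 - 101*a - 1/(28*a) (C(a, Z) = -101*a - (-3 + 1/(2*a))/14 = -101*a + (3/14 - 1/(28*a)) = 3/14 - 101*a - 1/(28*a))
1/(j + C(148, -115)) = 1/(-15000 + (3/14 - 101*148 - 1/28/148)) = 1/(-15000 + (3/14 - 14948 - 1/28*1/148)) = 1/(-15000 + (3/14 - 14948 - 1/4144)) = 1/(-15000 - 61943625/4144) = 1/(-124103625/4144) = -4144/124103625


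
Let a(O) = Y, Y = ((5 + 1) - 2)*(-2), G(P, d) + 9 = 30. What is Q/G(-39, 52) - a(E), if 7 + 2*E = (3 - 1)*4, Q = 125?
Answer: 293/21 ≈ 13.952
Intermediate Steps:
G(P, d) = 21 (G(P, d) = -9 + 30 = 21)
E = ½ (E = -7/2 + ((3 - 1)*4)/2 = -7/2 + (2*4)/2 = -7/2 + (½)*8 = -7/2 + 4 = ½ ≈ 0.50000)
Y = -8 (Y = (6 - 2)*(-2) = 4*(-2) = -8)
a(O) = -8
Q/G(-39, 52) - a(E) = 125/21 - 1*(-8) = 125*(1/21) + 8 = 125/21 + 8 = 293/21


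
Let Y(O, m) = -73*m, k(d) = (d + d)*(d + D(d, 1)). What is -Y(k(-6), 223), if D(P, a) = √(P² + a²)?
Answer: 16279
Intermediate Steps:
k(d) = 2*d*(d + √(1 + d²)) (k(d) = (d + d)*(d + √(d² + 1²)) = (2*d)*(d + √(d² + 1)) = (2*d)*(d + √(1 + d²)) = 2*d*(d + √(1 + d²)))
-Y(k(-6), 223) = -(-73)*223 = -1*(-16279) = 16279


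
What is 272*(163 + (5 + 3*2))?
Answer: 47328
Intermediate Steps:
272*(163 + (5 + 3*2)) = 272*(163 + (5 + 6)) = 272*(163 + 11) = 272*174 = 47328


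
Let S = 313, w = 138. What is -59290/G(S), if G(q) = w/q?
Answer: -9278885/69 ≈ -1.3448e+5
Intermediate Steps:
G(q) = 138/q
-59290/G(S) = -59290/(138/313) = -59290/(138*(1/313)) = -59290/138/313 = -59290*313/138 = -9278885/69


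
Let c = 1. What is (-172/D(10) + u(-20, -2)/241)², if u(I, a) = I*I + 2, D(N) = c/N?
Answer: 171493717924/58081 ≈ 2.9527e+6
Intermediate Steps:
D(N) = 1/N
u(I, a) = 2 + I² (u(I, a) = I² + 2 = 2 + I²)
(-172/D(10) + u(-20, -2)/241)² = (-172/(1/10) + (2 + (-20)²)/241)² = (-172/⅒ + (2 + 400)*(1/241))² = (-172*10 + 402*(1/241))² = (-1720 + 402/241)² = (-414118/241)² = 171493717924/58081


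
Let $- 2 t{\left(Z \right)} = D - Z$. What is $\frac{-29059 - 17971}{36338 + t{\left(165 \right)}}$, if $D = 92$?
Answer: $- \frac{94060}{72749} \approx -1.2929$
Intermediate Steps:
$t{\left(Z \right)} = -46 + \frac{Z}{2}$ ($t{\left(Z \right)} = - \frac{92 - Z}{2} = -46 + \frac{Z}{2}$)
$\frac{-29059 - 17971}{36338 + t{\left(165 \right)}} = \frac{-29059 - 17971}{36338 + \left(-46 + \frac{1}{2} \cdot 165\right)} = - \frac{47030}{36338 + \left(-46 + \frac{165}{2}\right)} = - \frac{47030}{36338 + \frac{73}{2}} = - \frac{47030}{\frac{72749}{2}} = \left(-47030\right) \frac{2}{72749} = - \frac{94060}{72749}$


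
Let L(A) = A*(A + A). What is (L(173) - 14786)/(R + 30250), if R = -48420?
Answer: -22536/9085 ≈ -2.4806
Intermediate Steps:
L(A) = 2*A**2 (L(A) = A*(2*A) = 2*A**2)
(L(173) - 14786)/(R + 30250) = (2*173**2 - 14786)/(-48420 + 30250) = (2*29929 - 14786)/(-18170) = (59858 - 14786)*(-1/18170) = 45072*(-1/18170) = -22536/9085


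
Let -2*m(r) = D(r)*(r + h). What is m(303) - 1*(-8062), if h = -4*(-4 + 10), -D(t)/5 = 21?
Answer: 45419/2 ≈ 22710.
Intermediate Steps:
D(t) = -105 (D(t) = -5*21 = -105)
h = -24 (h = -4*6 = -24)
m(r) = -1260 + 105*r/2 (m(r) = -(-105)*(r - 24)/2 = -(-105)*(-24 + r)/2 = -(2520 - 105*r)/2 = -1260 + 105*r/2)
m(303) - 1*(-8062) = (-1260 + (105/2)*303) - 1*(-8062) = (-1260 + 31815/2) + 8062 = 29295/2 + 8062 = 45419/2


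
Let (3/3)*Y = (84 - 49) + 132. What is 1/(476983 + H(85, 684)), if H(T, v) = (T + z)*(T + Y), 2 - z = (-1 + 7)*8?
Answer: 1/486811 ≈ 2.0542e-6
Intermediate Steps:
Y = 167 (Y = (84 - 49) + 132 = 35 + 132 = 167)
z = -46 (z = 2 - (-1 + 7)*8 = 2 - 6*8 = 2 - 1*48 = 2 - 48 = -46)
H(T, v) = (-46 + T)*(167 + T) (H(T, v) = (T - 46)*(T + 167) = (-46 + T)*(167 + T))
1/(476983 + H(85, 684)) = 1/(476983 + (-7682 + 85² + 121*85)) = 1/(476983 + (-7682 + 7225 + 10285)) = 1/(476983 + 9828) = 1/486811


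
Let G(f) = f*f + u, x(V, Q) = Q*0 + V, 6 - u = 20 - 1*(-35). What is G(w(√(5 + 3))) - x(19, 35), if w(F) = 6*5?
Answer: 832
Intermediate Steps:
u = -49 (u = 6 - (20 - 1*(-35)) = 6 - (20 + 35) = 6 - 1*55 = 6 - 55 = -49)
x(V, Q) = V (x(V, Q) = 0 + V = V)
w(F) = 30
G(f) = -49 + f² (G(f) = f*f - 49 = f² - 49 = -49 + f²)
G(w(√(5 + 3))) - x(19, 35) = (-49 + 30²) - 1*19 = (-49 + 900) - 19 = 851 - 19 = 832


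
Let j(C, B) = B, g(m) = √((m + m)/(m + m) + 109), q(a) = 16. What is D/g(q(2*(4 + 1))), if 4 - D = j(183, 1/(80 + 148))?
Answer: 911*√110/25080 ≈ 0.38097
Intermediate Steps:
g(m) = √110 (g(m) = √((2*m)/((2*m)) + 109) = √((2*m)*(1/(2*m)) + 109) = √(1 + 109) = √110)
D = 911/228 (D = 4 - 1/(80 + 148) = 4 - 1/228 = 911/228 ≈ 3.9956)
D/g(q(2*(4 + 1))) = 911/(228*(√110)) = 911*(√110/110)/228 = 911*√110/25080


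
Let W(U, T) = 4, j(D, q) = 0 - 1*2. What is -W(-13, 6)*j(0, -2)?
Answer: 8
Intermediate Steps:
j(D, q) = -2 (j(D, q) = 0 - 2 = -2)
-W(-13, 6)*j(0, -2) = -4*(-2) = -1*(-8) = 8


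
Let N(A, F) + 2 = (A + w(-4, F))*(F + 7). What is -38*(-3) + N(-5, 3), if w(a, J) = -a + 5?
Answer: 152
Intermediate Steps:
w(a, J) = 5 - a
N(A, F) = -2 + (7 + F)*(9 + A) (N(A, F) = -2 + (A + (5 - 1*(-4)))*(F + 7) = -2 + (A + (5 + 4))*(7 + F) = -2 + (A + 9)*(7 + F) = -2 + (9 + A)*(7 + F) = -2 + (7 + F)*(9 + A))
-38*(-3) + N(-5, 3) = -38*(-3) + (61 + 7*(-5) + 9*3 - 5*3) = 114 + (61 - 35 + 27 - 15) = 114 + 38 = 152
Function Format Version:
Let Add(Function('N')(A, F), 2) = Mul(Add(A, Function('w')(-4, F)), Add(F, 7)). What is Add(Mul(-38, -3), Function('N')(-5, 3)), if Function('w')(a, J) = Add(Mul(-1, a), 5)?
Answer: 152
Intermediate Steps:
Function('w')(a, J) = Add(5, Mul(-1, a))
Function('N')(A, F) = Add(-2, Mul(Add(7, F), Add(9, A))) (Function('N')(A, F) = Add(-2, Mul(Add(A, Add(5, Mul(-1, -4))), Add(F, 7))) = Add(-2, Mul(Add(A, Add(5, 4)), Add(7, F))) = Add(-2, Mul(Add(A, 9), Add(7, F))) = Add(-2, Mul(Add(9, A), Add(7, F))) = Add(-2, Mul(Add(7, F), Add(9, A))))
Add(Mul(-38, -3), Function('N')(-5, 3)) = Add(Mul(-38, -3), Add(61, Mul(7, -5), Mul(9, 3), Mul(-5, 3))) = Add(114, Add(61, -35, 27, -15)) = Add(114, 38) = 152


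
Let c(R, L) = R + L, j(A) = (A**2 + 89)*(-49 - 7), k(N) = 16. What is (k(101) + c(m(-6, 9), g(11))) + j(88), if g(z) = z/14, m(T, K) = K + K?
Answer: -6140585/14 ≈ -4.3861e+5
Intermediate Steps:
m(T, K) = 2*K
j(A) = -4984 - 56*A**2 (j(A) = (89 + A**2)*(-56) = -4984 - 56*A**2)
g(z) = z/14 (g(z) = z*(1/14) = z/14)
c(R, L) = L + R
(k(101) + c(m(-6, 9), g(11))) + j(88) = (16 + ((1/14)*11 + 2*9)) + (-4984 - 56*88**2) = (16 + (11/14 + 18)) + (-4984 - 56*7744) = (16 + 263/14) + (-4984 - 433664) = 487/14 - 438648 = -6140585/14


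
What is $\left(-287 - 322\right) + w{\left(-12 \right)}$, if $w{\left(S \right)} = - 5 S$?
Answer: $-549$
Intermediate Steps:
$\left(-287 - 322\right) + w{\left(-12 \right)} = \left(-287 - 322\right) - -60 = -609 + 60 = -549$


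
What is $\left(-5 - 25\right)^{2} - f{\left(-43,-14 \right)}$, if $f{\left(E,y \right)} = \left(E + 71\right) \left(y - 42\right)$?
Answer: $2468$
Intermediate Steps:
$f{\left(E,y \right)} = \left(-42 + y\right) \left(71 + E\right)$ ($f{\left(E,y \right)} = \left(71 + E\right) \left(-42 + y\right) = \left(-42 + y\right) \left(71 + E\right)$)
$\left(-5 - 25\right)^{2} - f{\left(-43,-14 \right)} = \left(-5 - 25\right)^{2} - \left(-2982 - -1806 + 71 \left(-14\right) - -602\right) = \left(-30\right)^{2} - \left(-2982 + 1806 - 994 + 602\right) = 900 - -1568 = 900 + 1568 = 2468$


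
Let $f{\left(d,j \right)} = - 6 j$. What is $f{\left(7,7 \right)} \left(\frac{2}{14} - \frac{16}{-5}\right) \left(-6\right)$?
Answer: $\frac{4212}{5} \approx 842.4$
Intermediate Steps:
$f{\left(7,7 \right)} \left(\frac{2}{14} - \frac{16}{-5}\right) \left(-6\right) = \left(-6\right) 7 \left(\frac{2}{14} - \frac{16}{-5}\right) \left(-6\right) = - 42 \left(2 \cdot \frac{1}{14} - - \frac{16}{5}\right) \left(-6\right) = - 42 \left(\frac{1}{7} + \frac{16}{5}\right) \left(-6\right) = \left(-42\right) \frac{117}{35} \left(-6\right) = \left(- \frac{702}{5}\right) \left(-6\right) = \frac{4212}{5}$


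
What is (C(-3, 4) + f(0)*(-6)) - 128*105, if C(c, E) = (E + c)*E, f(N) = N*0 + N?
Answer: -13436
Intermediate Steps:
f(N) = N (f(N) = 0 + N = N)
C(c, E) = E*(E + c)
(C(-3, 4) + f(0)*(-6)) - 128*105 = (4*(4 - 3) + 0*(-6)) - 128*105 = (4*1 + 0) - 13440 = (4 + 0) - 13440 = 4 - 13440 = -13436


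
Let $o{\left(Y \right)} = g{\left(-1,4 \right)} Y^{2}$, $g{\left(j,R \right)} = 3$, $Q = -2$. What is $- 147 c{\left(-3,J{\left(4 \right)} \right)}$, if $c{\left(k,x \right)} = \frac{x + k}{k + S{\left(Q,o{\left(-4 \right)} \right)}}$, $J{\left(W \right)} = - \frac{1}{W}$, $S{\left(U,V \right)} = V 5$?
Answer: $\frac{637}{316} \approx 2.0158$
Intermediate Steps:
$o{\left(Y \right)} = 3 Y^{2}$
$S{\left(U,V \right)} = 5 V$
$c{\left(k,x \right)} = \frac{k + x}{240 + k}$ ($c{\left(k,x \right)} = \frac{x + k}{k + 5 \cdot 3 \left(-4\right)^{2}} = \frac{k + x}{k + 5 \cdot 3 \cdot 16} = \frac{k + x}{k + 5 \cdot 48} = \frac{k + x}{k + 240} = \frac{k + x}{240 + k}$)
$- 147 c{\left(-3,J{\left(4 \right)} \right)} = - 147 \frac{-3 - \frac{1}{4}}{240 - 3} = - 147 \frac{-3 - \frac{1}{4}}{237} = - 147 \cdot \frac{1}{237} \left(- \frac{13}{4}\right) = \left(-147\right) \left(- \frac{13}{948}\right) = \frac{637}{316}$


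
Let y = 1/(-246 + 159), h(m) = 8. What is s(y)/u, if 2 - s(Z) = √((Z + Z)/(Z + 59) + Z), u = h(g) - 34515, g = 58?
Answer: -2/34507 + I*√592261026/7703411694 ≈ -5.7959e-5 + 3.1592e-6*I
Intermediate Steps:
y = -1/87 (y = 1/(-87) = -1/87 ≈ -0.011494)
u = -34507 (u = 8 - 34515 = -34507)
s(Z) = 2 - √(Z + 2*Z/(59 + Z)) (s(Z) = 2 - √((Z + Z)/(Z + 59) + Z) = 2 - √((2*Z)/(59 + Z) + Z) = 2 - √(2*Z/(59 + Z) + Z) = 2 - √(Z + 2*Z/(59 + Z)))
s(y)/u = (2 - √(-(61 - 1/87)/(87*(59 - 1/87))))/(-34507) = (2 - √(-1/87*5306/87/5132/87))*(-1/34507) = (2 - √(-1/87*87/5132*5306/87))*(-1/34507) = (2 - √(-2653/223242))*(-1/34507) = (2 - I*√592261026/223242)*(-1/34507) = -2/34507 + I*√592261026/7703411694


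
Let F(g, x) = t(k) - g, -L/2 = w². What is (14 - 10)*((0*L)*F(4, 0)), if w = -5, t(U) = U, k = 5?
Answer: 0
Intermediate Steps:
L = -50 (L = -2*(-5)² = -2*25 = -50)
F(g, x) = 5 - g
(14 - 10)*((0*L)*F(4, 0)) = (14 - 10)*((0*(-50))*(5 - 1*4)) = 4*(0*(5 - 4)) = 4*(0*1) = 4*0 = 0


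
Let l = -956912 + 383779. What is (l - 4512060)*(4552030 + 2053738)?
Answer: -33591605193224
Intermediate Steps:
l = -573133
(l - 4512060)*(4552030 + 2053738) = (-573133 - 4512060)*(4552030 + 2053738) = -5085193*6605768 = -33591605193224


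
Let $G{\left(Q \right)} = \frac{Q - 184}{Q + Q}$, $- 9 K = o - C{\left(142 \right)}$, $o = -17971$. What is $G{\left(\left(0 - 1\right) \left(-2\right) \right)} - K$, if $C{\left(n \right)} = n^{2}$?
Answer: $- \frac{77089}{18} \approx -4282.7$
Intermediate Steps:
$K = \frac{38135}{9}$ ($K = - \frac{-17971 - 142^{2}}{9} = - \frac{-17971 - 20164}{9} = \left(- \frac{1}{9}\right) \left(-38135\right) = \frac{38135}{9} \approx 4237.2$)
$G{\left(Q \right)} = \frac{-184 + Q}{2 Q}$
$G{\left(\left(0 - 1\right) \left(-2\right) \right)} - K = \frac{-184 + \left(0 - 1\right) \left(-2\right)}{2 \left(0 - 1\right) \left(-2\right)} - \frac{38135}{9} = \frac{-184 - -2}{2 \left(\left(-1\right) \left(-2\right)\right)} - \frac{38135}{9} = \frac{-184 + 2}{2 \cdot 2} - \frac{38135}{9} = \frac{1}{2} \cdot \frac{1}{2} \left(-182\right) - \frac{38135}{9} = - \frac{91}{2} - \frac{38135}{9} = - \frac{77089}{18}$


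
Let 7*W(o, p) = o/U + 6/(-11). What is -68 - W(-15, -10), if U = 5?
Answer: -5197/77 ≈ -67.494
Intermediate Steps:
W(o, p) = -6/77 + o/35 (W(o, p) = (o/5 + 6/(-11))/7 = (o*(⅕) + 6*(-1/11))/7 = (o/5 - 6/11)/7 = (-6/11 + o/5)/7 = -6/77 + o/35)
-68 - W(-15, -10) = -68 - (-6/77 + (1/35)*(-15)) = -68 - (-6/77 - 3/7) = -68 - 1*(-39/77) = -68 + 39/77 = -5197/77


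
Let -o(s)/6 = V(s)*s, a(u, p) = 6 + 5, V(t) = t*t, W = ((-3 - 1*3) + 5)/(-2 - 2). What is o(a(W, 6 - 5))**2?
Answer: 63776196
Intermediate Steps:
W = 1/4 (W = ((-3 - 3) + 5)/(-4) = (-6 + 5)*(-1/4) = -1*(-1/4) = 1/4 ≈ 0.25000)
V(t) = t**2
a(u, p) = 11
o(s) = -6*s**3 (o(s) = -6*s**2*s = -6*s**3)
o(a(W, 6 - 5))**2 = (-6*11**3)**2 = (-6*1331)**2 = (-7986)**2 = 63776196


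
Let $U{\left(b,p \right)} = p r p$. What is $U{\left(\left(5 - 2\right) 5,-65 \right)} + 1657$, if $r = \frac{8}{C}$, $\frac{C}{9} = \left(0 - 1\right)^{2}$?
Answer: $\frac{48713}{9} \approx 5412.6$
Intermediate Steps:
$C = 9$ ($C = 9 \left(0 - 1\right)^{2} = 9 \left(-1\right)^{2} = 9 \cdot 1 = 9$)
$r = \frac{8}{9} \approx 0.88889$
$U{\left(b,p \right)} = \frac{8 p^{2}}{9}$ ($U{\left(b,p \right)} = p \frac{8}{9} p = \frac{8 p}{9} p = \frac{8 p^{2}}{9}$)
$U{\left(\left(5 - 2\right) 5,-65 \right)} + 1657 = \frac{8 \left(-65\right)^{2}}{9} + 1657 = \frac{8}{9} \cdot 4225 + 1657 = \frac{33800}{9} + 1657 = \frac{48713}{9}$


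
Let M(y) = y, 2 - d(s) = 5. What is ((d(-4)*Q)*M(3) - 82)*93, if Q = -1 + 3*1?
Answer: -9300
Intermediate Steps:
d(s) = -3 (d(s) = 2 - 1*5 = 2 - 5 = -3)
Q = 2 (Q = -1 + 3 = 2)
((d(-4)*Q)*M(3) - 82)*93 = (-3*2*3 - 82)*93 = (-6*3 - 82)*93 = (-18 - 82)*93 = -100*93 = -9300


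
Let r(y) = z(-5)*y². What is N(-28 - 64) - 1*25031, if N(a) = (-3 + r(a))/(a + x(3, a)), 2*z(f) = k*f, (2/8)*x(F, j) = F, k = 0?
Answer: -2002477/80 ≈ -25031.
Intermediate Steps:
x(F, j) = 4*F
z(f) = 0 (z(f) = (0*f)/2 = (½)*0 = 0)
r(y) = 0 (r(y) = 0*y² = 0)
N(a) = -3/(12 + a) (N(a) = (-3 + 0)/(a + 4*3) = -3/(a + 12) = -3/(12 + a))
N(-28 - 64) - 1*25031 = -3/(12 + (-28 - 64)) - 1*25031 = -3/(12 - 92) - 25031 = -3/(-80) - 25031 = -3*(-1/80) - 25031 = 3/80 - 25031 = -2002477/80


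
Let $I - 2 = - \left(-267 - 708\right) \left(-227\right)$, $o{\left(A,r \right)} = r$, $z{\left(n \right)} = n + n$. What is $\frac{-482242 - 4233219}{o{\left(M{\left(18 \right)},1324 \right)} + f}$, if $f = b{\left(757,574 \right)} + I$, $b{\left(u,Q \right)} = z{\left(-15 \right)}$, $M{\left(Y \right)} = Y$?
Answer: $\frac{4715461}{220029} \approx 21.431$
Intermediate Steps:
$z{\left(n \right)} = 2 n$
$I = -221323$ ($I = 2 - \left(-267 - 708\right) \left(-227\right) = 2 - \left(-975\right) \left(-227\right) = 2 - 221325 = -221323$)
$b{\left(u,Q \right)} = -30$ ($b{\left(u,Q \right)} = 2 \left(-15\right) = -30$)
$f = -221353$ ($f = -30 - 221323 = -221353$)
$\frac{-482242 - 4233219}{o{\left(M{\left(18 \right)},1324 \right)} + f} = \frac{-482242 - 4233219}{1324 - 221353} = - \frac{4715461}{-220029} = \left(-4715461\right) \left(- \frac{1}{220029}\right) = \frac{4715461}{220029}$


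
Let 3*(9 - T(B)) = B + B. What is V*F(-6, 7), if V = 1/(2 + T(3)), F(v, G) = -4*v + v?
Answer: 2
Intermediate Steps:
T(B) = 9 - 2*B/3 (T(B) = 9 - (B + B)/3 = 9 - 2*B/3)
F(v, G) = -3*v
V = 1/9 (V = 1/(2 + (9 - 2/3*3)) = 1/(2 + (9 - 2)) = 1/(2 + 7) = 1/9 ≈ 0.11111)
V*F(-6, 7) = (-3*(-6))/9 = (1/9)*18 = 2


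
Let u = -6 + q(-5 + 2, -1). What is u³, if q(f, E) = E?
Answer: -343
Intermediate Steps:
u = -7 (u = -6 - 1 = -7)
u³ = (-7)³ = -343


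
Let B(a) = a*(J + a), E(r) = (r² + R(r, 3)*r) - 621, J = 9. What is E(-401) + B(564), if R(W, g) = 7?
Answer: 480545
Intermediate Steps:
E(r) = -621 + r² + 7*r (E(r) = (r² + 7*r) - 621 = -621 + r² + 7*r)
B(a) = a*(9 + a)
E(-401) + B(564) = (-621 + (-401)² + 7*(-401)) + 564*(9 + 564) = (-621 + 160801 - 2807) + 564*573 = 157373 + 323172 = 480545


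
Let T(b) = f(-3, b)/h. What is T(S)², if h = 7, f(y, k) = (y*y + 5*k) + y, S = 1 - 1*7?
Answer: 576/49 ≈ 11.755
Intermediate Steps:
S = -6 (S = 1 - 7 = -6)
f(y, k) = y + y² + 5*k (f(y, k) = (y² + 5*k) + y = y + y² + 5*k)
T(b) = 6/7 + 5*b/7 (T(b) = (-3 + (-3)² + 5*b)/7 = (-3 + 9 + 5*b)*(⅐) = (6 + 5*b)*(⅐) = 6/7 + 5*b/7)
T(S)² = (6/7 + (5/7)*(-6))² = (6/7 - 30/7)² = (-24/7)² = 576/49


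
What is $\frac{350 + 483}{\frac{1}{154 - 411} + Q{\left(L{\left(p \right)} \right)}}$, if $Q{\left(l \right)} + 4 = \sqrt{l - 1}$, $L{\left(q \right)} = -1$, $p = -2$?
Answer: $- \frac{220289349}{1190939} - \frac{55018817 i \sqrt{2}}{1190939} \approx -184.97 - 65.334 i$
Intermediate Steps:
$Q{\left(l \right)} = -4 + \sqrt{-1 + l}$ ($Q{\left(l \right)} = -4 + \sqrt{l - 1} = -4 + \sqrt{-1 + l}$)
$\frac{350 + 483}{\frac{1}{154 - 411} + Q{\left(L{\left(p \right)} \right)}} = \frac{350 + 483}{\frac{1}{154 - 411} - \left(4 - \sqrt{-1 - 1}\right)} = \frac{833}{\frac{1}{-257} - \left(4 - \sqrt{-2}\right)} = \frac{833}{- \frac{1}{257} - \left(4 - i \sqrt{2}\right)} = \frac{833}{- \frac{1029}{257} + i \sqrt{2}}$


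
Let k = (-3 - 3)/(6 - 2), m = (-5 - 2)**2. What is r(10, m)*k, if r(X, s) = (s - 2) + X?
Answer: -171/2 ≈ -85.500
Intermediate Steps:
m = 49 (m = (-7)**2 = 49)
k = -3/2 (k = -6/4 = -6*1/4 = -3/2 ≈ -1.5000)
r(X, s) = -2 + X + s (r(X, s) = (-2 + s) + X = -2 + X + s)
r(10, m)*k = (-2 + 10 + 49)*(-3/2) = 57*(-3/2) = -171/2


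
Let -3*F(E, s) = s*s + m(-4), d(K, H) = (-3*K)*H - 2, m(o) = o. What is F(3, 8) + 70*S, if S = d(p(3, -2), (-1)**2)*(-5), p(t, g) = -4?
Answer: -3520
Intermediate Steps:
d(K, H) = -2 - 3*H*K (d(K, H) = -3*H*K - 2 = -2 - 3*H*K)
F(E, s) = 4/3 - s**2/3 (F(E, s) = -(s*s - 4)/3 = -(s**2 - 4)/3 = -(-4 + s**2)/3 = 4/3 - s**2/3)
S = -50 (S = (-2 - 3*(-1)**2*(-4))*(-5) = (-2 - 3*1*(-4))*(-5) = (-2 + 12)*(-5) = 10*(-5) = -50)
F(3, 8) + 70*S = (4/3 - 1/3*8**2) + 70*(-50) = (4/3 - 1/3*64) - 3500 = (4/3 - 64/3) - 3500 = -20 - 3500 = -3520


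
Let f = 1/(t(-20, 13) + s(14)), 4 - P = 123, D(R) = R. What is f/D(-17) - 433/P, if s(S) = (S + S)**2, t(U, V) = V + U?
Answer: 6866/1887 ≈ 3.6386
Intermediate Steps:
t(U, V) = U + V
P = -119 (P = 4 - 1*123 = 4 - 123 = -119)
s(S) = 4*S**2 (s(S) = (2*S)**2 = 4*S**2)
f = 1/777 (f = 1/((-20 + 13) + 4*14**2) = 1/(-7 + 4*196) = 1/(-7 + 784) = 1/777 ≈ 0.0012870)
f/D(-17) - 433/P = (1/777)/(-17) - 433/(-119) = (1/777)*(-1/17) - 433*(-1/119) = -1/13209 + 433/119 = 6866/1887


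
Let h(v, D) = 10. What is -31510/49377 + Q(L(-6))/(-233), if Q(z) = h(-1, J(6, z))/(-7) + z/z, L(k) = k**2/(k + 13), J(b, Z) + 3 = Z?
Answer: -51244679/80533887 ≈ -0.63631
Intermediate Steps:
J(b, Z) = -3 + Z
L(k) = k**2/(13 + k)
Q(z) = -3/7 (Q(z) = 10/(-7) + z/z = 10*(-1/7) + 1 = -10/7 + 1 = -3/7)
-31510/49377 + Q(L(-6))/(-233) = -31510/49377 - 3/7/(-233) = -31510*1/49377 - 3/7*(-1/233) = -31510/49377 + 3/1631 = -51244679/80533887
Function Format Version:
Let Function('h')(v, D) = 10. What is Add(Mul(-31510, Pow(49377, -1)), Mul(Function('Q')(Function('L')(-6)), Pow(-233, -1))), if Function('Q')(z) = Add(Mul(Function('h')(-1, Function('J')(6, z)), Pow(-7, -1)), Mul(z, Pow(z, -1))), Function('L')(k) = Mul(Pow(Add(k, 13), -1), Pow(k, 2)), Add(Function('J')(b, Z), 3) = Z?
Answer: Rational(-51244679, 80533887) ≈ -0.63631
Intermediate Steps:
Function('J')(b, Z) = Add(-3, Z)
Function('L')(k) = Mul(Pow(k, 2), Pow(Add(13, k), -1)) (Function('L')(k) = Mul(Pow(Add(13, k), -1), Pow(k, 2)) = Mul(Pow(k, 2), Pow(Add(13, k), -1)))
Function('Q')(z) = Rational(-3, 7) (Function('Q')(z) = Add(Mul(10, Pow(-7, -1)), Mul(z, Pow(z, -1))) = Add(Mul(10, Rational(-1, 7)), 1) = Add(Rational(-10, 7), 1) = Rational(-3, 7))
Add(Mul(-31510, Pow(49377, -1)), Mul(Function('Q')(Function('L')(-6)), Pow(-233, -1))) = Add(Mul(-31510, Pow(49377, -1)), Mul(Rational(-3, 7), Pow(-233, -1))) = Add(Mul(-31510, Rational(1, 49377)), Mul(Rational(-3, 7), Rational(-1, 233))) = Add(Rational(-31510, 49377), Rational(3, 1631)) = Rational(-51244679, 80533887)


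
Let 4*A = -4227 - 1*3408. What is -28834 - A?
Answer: -107701/4 ≈ -26925.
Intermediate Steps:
A = -7635/4 (A = (-4227 - 1*3408)/4 = (-4227 - 3408)/4 = (¼)*(-7635) = -7635/4 ≈ -1908.8)
-28834 - A = -28834 - 1*(-7635/4) = -28834 + 7635/4 = -107701/4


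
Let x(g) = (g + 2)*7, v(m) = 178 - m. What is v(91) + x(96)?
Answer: 773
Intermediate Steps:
x(g) = 14 + 7*g (x(g) = (2 + g)*7 = 14 + 7*g)
v(91) + x(96) = (178 - 1*91) + (14 + 7*96) = (178 - 91) + (14 + 672) = 87 + 686 = 773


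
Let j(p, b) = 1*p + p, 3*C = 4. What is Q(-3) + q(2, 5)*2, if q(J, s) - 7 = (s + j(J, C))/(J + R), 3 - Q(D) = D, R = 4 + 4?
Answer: 109/5 ≈ 21.800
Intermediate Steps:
C = 4/3 (C = (⅓)*4 = 4/3 ≈ 1.3333)
R = 8
Q(D) = 3 - D
j(p, b) = 2*p (j(p, b) = p + p = 2*p)
q(J, s) = 7 + (s + 2*J)/(8 + J) (q(J, s) = 7 + (s + 2*J)/(J + 8) = 7 + (s + 2*J)/(8 + J))
Q(-3) + q(2, 5)*2 = (3 - 1*(-3)) + ((56 + 5 + 9*2)/(8 + 2))*2 = (3 + 3) + ((56 + 5 + 18)/10)*2 = 6 + ((⅒)*79)*2 = 6 + (79/10)*2 = 6 + 79/5 = 109/5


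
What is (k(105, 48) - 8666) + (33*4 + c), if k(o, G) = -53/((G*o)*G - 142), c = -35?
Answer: -2071795735/241778 ≈ -8569.0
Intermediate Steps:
k(o, G) = -53/(-142 + o*G**2) (k(o, G) = -53/(o*G**2 - 142) = -53/(-142 + o*G**2))
(k(105, 48) - 8666) + (33*4 + c) = (-53/(-142 + 105*48**2) - 8666) + (33*4 - 35) = (-53/(-142 + 105*2304) - 8666) + (132 - 35) = (-53/(-142 + 241920) - 8666) + 97 = (-53/241778 - 8666) + 97 = -2095248201/241778 + 97 = -2071795735/241778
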